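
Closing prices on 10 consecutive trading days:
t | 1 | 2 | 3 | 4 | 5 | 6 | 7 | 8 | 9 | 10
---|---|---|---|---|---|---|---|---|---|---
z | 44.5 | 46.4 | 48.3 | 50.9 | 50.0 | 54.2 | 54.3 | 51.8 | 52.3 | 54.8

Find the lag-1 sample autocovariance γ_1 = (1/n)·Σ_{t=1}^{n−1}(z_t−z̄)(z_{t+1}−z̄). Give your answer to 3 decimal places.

Mean z̄ = (44.5 + 46.4 + 48.3 + 50.9 + 50.0 + 54.2 + 54.3 + 51.8 + 52.3 + 54.8)/10 = 50.7500
Σ_{t=1}^{9}(z_t−z̄)(z_{t+1}−z̄) = 58.6575
γ_1 = 58.6575 / 10 = 5.866

5.866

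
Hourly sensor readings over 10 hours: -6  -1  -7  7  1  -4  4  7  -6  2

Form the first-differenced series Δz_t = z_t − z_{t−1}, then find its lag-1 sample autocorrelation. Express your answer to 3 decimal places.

First differences Δz: 5, -6, 14, -6, -5, 8, 3, -13, 8
Mean of differences = 0.8889
Numerator Σ(Δz_t−Δz̄)(Δz_{t+1}−Δz̄) = -323.3457
Denominator Σ(Δz_t−Δz̄)² = 616.8889
r_1(Δz) = -323.3457 / 616.8889 = -0.524

-0.524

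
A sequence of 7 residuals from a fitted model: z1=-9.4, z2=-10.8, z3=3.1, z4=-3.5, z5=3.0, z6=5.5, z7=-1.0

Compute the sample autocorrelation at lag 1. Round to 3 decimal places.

0.203

Mean z̄ = (-9.4 − 10.8 + 3.1 − 3.5 + 3.0 + 5.5 − 1.0)/7 = -1.8714
Deviations from mean: -7.5286, -8.9286, 4.9714, -1.6286, 4.8714, 7.3714, 0.8714
Σ(z_t−z̄)(z_{t+1}−z̄) = (67.2194) + (-44.3878) + (-8.0963) + (-7.9335) + (35.9094) + (6.4237) = 49.1349
Denominator Σ(z_t−z̄)² = 242.5943
r_1 = 49.1349 / 242.5943 = 0.203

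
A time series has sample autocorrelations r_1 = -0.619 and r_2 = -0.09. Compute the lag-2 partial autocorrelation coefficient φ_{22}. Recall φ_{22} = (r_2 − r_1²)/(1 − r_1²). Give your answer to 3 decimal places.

φ_{22} = (r_2 − r_1²) / (1 − r_1²)
r_1² = (-0.619)² = 0.383161
Numerator = -0.09 − 0.3832 = -0.4732; denominator = 1 − 0.3832 = 0.6168
φ_{22} = -0.4732 / 0.6168 = -0.767

-0.767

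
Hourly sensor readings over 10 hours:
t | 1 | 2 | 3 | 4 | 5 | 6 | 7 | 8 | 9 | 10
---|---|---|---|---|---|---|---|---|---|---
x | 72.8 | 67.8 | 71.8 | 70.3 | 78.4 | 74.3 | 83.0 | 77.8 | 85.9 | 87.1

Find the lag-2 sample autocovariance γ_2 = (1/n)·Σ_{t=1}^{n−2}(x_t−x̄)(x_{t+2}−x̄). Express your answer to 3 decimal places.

16.149

Mean x̄ = (72.8 + 67.8 + 71.8 + 70.3 + 78.4 + 74.3 + 83.0 + 77.8 + 85.9 + 87.1)/10 = 76.9200
Σ_{t=1}^{8}(x_t−x̄)(x_{t+2}−x̄) = 161.4852
γ_2 = 161.4852 / 10 = 16.149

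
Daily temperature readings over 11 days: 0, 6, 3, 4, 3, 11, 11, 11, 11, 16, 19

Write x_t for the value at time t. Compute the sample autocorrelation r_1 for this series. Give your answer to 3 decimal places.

0.534

Mean x̄ = (0 + 6 + 3 + 4 + 3 + 11 + 11 + 11 + 11 + 16 + 19)/11 = 8.6364
Numerator Σ_{t=1}^{10}(x_t−x̄)(x_{t+1}−x̄) = 187.0496
Denominator Σ(x_t−x̄)² = 350.5455
r_1 = 187.0496 / 350.5455 = 0.534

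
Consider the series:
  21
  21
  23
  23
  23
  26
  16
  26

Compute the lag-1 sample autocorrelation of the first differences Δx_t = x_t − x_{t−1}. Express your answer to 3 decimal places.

First differences Δx: 0, 2, 0, 0, 3, -10, 10
Mean of differences = 0.7143
Numerator Σ(Δx_t−Δx̄)(Δx_{t+1}−Δx̄) = -126.9388
Denominator Σ(Δx_t−Δx̄)² = 209.4286
r_1(Δx) = -126.9388 / 209.4286 = -0.606

-0.606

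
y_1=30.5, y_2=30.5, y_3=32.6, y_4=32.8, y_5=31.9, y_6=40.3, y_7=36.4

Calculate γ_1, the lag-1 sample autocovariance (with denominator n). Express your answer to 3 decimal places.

3.177

Mean ȳ = (30.5 + 30.5 + 32.6 + 32.8 + 31.9 + 40.3 + 36.4)/7 = 33.5714
Σ_{t=1}^{6}(y_t−ȳ)(y_{t+1}−ȳ) = 22.2420
γ_1 = 22.2420 / 7 = 3.177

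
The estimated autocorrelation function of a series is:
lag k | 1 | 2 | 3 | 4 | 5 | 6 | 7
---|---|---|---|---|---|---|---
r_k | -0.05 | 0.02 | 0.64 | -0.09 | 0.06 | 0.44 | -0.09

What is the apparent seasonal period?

3

The largest autocorrelation is r_3 = 0.64, with a weaker echo at lag 6 (0.44); the remaining lags stay at or below 0.06.
The dominant spike at lag 3 indicates a seasonal period of 3.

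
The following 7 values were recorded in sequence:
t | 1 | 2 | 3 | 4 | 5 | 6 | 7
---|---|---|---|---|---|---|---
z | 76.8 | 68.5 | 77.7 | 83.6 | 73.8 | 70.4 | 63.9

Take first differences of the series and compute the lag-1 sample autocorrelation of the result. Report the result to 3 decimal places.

-0.081

First differences Δz: -8.3, 9.2, 5.9, -9.8, -3.4, -6.5
Mean of differences = -2.1500
Numerator Σ(Δz_t−Δz̄)(Δz_{t+1}−Δz̄) = -25.0175
Denominator Σ(Δz_t−Δz̄)² = 310.4550
r_1(Δz) = -25.0175 / 310.4550 = -0.081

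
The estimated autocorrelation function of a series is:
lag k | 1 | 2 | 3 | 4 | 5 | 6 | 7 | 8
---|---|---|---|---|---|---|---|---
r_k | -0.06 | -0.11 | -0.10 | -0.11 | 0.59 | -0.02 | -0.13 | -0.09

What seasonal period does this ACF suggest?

5

The largest autocorrelation is r_5 = 0.59; the remaining lags stay at or below -0.02.
The dominant spike at lag 5 indicates a seasonal period of 5.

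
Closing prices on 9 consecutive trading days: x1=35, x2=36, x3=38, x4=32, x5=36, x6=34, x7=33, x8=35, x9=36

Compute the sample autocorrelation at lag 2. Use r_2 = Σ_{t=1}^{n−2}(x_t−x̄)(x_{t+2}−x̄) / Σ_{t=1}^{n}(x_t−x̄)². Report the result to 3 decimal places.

Mean x̄ = (35 + 36 + 38 + 32 + 36 + 34 + 33 + 35 + 36)/9 = 35.0000
Σ(x_t−x̄)(x_{t+2}−x̄) = (0.0000) + (-3.0000) + (3.0000) + (3.0000) + (-2.0000) + (0.0000) + (-2.0000) = -1.0000
Denominator Σ(x_t−x̄)² = 26.0000
r_2 = -1.0000 / 26.0000 = -0.038

-0.038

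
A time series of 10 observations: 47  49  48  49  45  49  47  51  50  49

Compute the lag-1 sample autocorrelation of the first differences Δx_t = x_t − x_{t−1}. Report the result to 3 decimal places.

-0.710

First differences Δx: 2, -1, 1, -4, 4, -2, 4, -1, -1
Mean of differences = 0.2222
Numerator Σ(Δx_t−Δx̄)(Δx_{t+1}−Δx̄) = -42.2716
Denominator Σ(Δx_t−Δx̄)² = 59.5556
r_1(Δx) = -42.2716 / 59.5556 = -0.710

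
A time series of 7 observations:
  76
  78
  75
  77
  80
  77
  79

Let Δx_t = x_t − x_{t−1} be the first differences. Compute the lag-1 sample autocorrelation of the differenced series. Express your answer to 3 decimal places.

-0.553

First differences Δx: 2, -3, 2, 3, -3, 2
Mean of differences = 0.5000
Numerator Σ(Δx_t−Δx̄)(Δx_{t+1}−Δx̄) = -20.7500
Denominator Σ(Δx_t−Δx̄)² = 37.5000
r_1(Δx) = -20.7500 / 37.5000 = -0.553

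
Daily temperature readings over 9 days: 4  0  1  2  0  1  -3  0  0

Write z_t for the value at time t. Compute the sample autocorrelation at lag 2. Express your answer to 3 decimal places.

Mean z̄ = (4 + 0 + 1 + 2 + 0 + 1 − 3 + 0 + 0)/9 = 0.5556
Σ(z_t−z̄)(z_{t+2}−z̄) = (1.5309) + (-0.8025) + (-0.2469) + (0.6420) + (1.9753) + (-0.2469) + (1.9753) = 4.8272
Denominator Σ(z_t−z̄)² = 28.2222
r_2 = 4.8272 / 28.2222 = 0.171

0.171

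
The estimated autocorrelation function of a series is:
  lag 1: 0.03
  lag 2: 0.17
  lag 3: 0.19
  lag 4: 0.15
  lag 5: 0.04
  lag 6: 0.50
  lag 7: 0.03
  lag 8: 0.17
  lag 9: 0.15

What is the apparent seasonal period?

The largest autocorrelation is r_6 = 0.50; the remaining lags stay at or below 0.19.
The dominant spike at lag 6 indicates a seasonal period of 6.

6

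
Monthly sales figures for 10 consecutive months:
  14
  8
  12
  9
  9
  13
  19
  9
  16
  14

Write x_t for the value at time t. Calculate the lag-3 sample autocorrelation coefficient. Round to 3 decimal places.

Mean x̄ = (14 + 8 + 12 + 9 + 9 + 13 + 19 + 9 + 16 + 14)/10 = 12.3000
Σ(x_t−x̄)(x_{t+3}−x̄) = (-5.6100) + (14.1900) + (-0.2100) + (-22.1100) + (10.8900) + (2.5900) + (11.3900) = 11.1300
Denominator Σ(x_t−x̄)² = 116.1000
r_3 = 11.1300 / 116.1000 = 0.096

0.096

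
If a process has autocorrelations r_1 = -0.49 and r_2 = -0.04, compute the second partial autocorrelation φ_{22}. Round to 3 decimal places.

-0.369

φ_{22} = (r_2 − r_1²) / (1 − r_1²)
r_1² = (-0.49)² = 0.2401
Numerator = -0.04 − 0.2401 = -0.2801; denominator = 1 − 0.2401 = 0.7599
φ_{22} = -0.2801 / 0.7599 = -0.369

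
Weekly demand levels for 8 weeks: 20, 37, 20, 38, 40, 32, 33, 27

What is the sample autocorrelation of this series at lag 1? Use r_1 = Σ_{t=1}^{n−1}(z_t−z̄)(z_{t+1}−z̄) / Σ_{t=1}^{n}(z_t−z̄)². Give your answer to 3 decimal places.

-0.329

Mean z̄ = (20 + 37 + 20 + 38 + 40 + 32 + 33 + 27)/8 = 30.8750
Deviations from mean: -10.8750, 6.1250, -10.8750, 7.1250, 9.1250, 1.1250, 2.1250, -3.8750
Σ(z_t−z̄)(z_{t+1}−z̄) = (-66.6094) + (-66.6094) + (-77.4844) + (65.0156) + (10.2656) + (2.3906) + (-8.2344) = -141.2656
Denominator Σ(z_t−z̄)² = 428.8750
r_1 = -141.2656 / 428.8750 = -0.329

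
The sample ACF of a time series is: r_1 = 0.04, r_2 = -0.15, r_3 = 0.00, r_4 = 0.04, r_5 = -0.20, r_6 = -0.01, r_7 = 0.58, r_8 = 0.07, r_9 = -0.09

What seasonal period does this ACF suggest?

7

The largest autocorrelation is r_7 = 0.58; the remaining lags stay at or below 0.07.
The dominant spike at lag 7 indicates a seasonal period of 7.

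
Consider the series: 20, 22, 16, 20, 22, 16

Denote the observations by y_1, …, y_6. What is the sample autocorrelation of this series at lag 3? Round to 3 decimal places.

Mean ȳ = (20 + 22 + 16 + 20 + 22 + 16)/6 = 19.3333
Deviations from mean: 0.6667, 2.6667, -3.3333, 0.6667, 2.6667, -3.3333
Σ(y_t−ȳ)(y_{t+3}−ȳ) = (0.4444) + (7.1111) + (11.1111) = 18.6667
Denominator Σ(y_t−ȳ)² = 37.3333
r_3 = 18.6667 / 37.3333 = 0.500

0.500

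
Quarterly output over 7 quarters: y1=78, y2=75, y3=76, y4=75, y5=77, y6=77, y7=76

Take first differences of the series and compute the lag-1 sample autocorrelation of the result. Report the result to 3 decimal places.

First differences Δy: -3, 1, -1, 2, 0, -1
Mean of differences = -0.3333
Numerator Σ(Δy_t−Δȳ)(Δy_{t+1}−Δȳ) = -5.4444
Denominator Σ(Δy_t−Δȳ)² = 15.3333
r_1(Δy) = -5.4444 / 15.3333 = -0.355

-0.355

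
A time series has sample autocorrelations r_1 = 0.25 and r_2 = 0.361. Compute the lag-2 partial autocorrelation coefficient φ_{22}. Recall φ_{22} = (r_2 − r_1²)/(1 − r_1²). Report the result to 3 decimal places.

φ_{22} = (r_2 − r_1²) / (1 − r_1²)
r_1² = (0.25)² = 0.0625
Numerator = 0.361 − 0.0625 = 0.2985; denominator = 1 − 0.0625 = 0.9375
φ_{22} = 0.2985 / 0.9375 = 0.318

0.318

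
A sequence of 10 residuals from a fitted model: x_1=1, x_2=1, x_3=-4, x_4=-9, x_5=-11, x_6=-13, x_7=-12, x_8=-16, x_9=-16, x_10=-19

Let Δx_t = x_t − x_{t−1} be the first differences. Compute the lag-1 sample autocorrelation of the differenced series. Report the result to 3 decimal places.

-0.246

First differences Δx: 0, -5, -5, -2, -2, 1, -4, 0, -3
Mean of differences = -2.2222
Numerator Σ(Δx_t−Δx̄)(Δx_{t+1}−Δx̄) = -9.7160
Denominator Σ(Δx_t−Δx̄)² = 39.5556
r_1(Δx) = -9.7160 / 39.5556 = -0.246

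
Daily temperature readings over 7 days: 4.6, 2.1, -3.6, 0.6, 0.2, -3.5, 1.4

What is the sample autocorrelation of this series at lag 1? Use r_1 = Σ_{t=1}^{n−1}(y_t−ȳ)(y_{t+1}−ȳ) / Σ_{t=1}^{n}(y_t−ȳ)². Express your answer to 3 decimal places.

Mean ȳ = (4.6 + 2.1 − 3.6 + 0.6 + 0.2 − 3.5 + 1.4)/7 = 0.2571
Deviations from mean: 4.3429, 1.8429, -3.8571, 0.3429, -0.0571, -3.7571, 1.1429
Σ(y_t−ȳ)(y_{t+1}−ȳ) = (8.0033) + (-7.1082) + (-1.3224) + (-0.0196) + (0.2147) + (-4.2939) = -4.5261
Denominator Σ(y_t−ȳ)² = 52.6771
r_1 = -4.5261 / 52.6771 = -0.086

-0.086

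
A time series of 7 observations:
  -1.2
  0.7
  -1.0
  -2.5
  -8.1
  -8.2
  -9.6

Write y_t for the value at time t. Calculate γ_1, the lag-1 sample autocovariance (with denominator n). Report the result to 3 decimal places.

9.503

Mean ȳ = (-1.2 + 0.7 − 1.0 − 2.5 − 8.1 − 8.2 − 9.6)/7 = -4.2714
Σ_{t=1}^{6}(y_t−ȳ)(y_{t+1}−ȳ) = 66.5206
γ_1 = 66.5206 / 7 = 9.503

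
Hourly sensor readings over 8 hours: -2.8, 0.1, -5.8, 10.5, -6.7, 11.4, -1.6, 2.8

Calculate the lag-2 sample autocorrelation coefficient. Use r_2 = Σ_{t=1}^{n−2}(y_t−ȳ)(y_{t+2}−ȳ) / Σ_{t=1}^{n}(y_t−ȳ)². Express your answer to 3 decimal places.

Mean ȳ = (-2.8 + 0.1 − 5.8 + 10.5 − 6.7 + 11.4 − 1.6 + 2.8)/8 = 0.9875
Deviations from mean: -3.7875, -0.8875, -6.7875, 9.5125, -7.6875, 10.4125, -2.5875, 1.8125
Numerator Σ_{t=1}^{6}(y_t−ȳ)(y_{t+2}−ȳ) = 207.2572
Denominator Σ(y_t−ȳ)² = 329.1888
r_2 = 207.2572 / 329.1888 = 0.630

0.630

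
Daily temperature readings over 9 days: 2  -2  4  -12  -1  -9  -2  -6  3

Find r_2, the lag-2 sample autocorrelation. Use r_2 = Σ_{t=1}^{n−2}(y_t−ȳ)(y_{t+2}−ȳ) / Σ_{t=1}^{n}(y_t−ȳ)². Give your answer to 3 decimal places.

0.507

Mean ȳ = (2 − 2 + 4 − 12 − 1 − 9 − 2 − 6 + 3)/9 = -2.5556
Numerator Σ_{t=1}^{7}(y_t−ȳ)(y_{t+2}−ȳ) = 121.8272
Denominator Σ(y_t−ȳ)² = 240.2222
r_2 = 121.8272 / 240.2222 = 0.507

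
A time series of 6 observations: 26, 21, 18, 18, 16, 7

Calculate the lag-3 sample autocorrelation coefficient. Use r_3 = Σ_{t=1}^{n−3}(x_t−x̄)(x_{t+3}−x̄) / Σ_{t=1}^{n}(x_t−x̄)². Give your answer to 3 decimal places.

-0.032

Mean x̄ = (26 + 21 + 18 + 18 + 16 + 7)/6 = 17.6667
Deviations from mean: 8.3333, 3.3333, 0.3333, 0.3333, -1.6667, -10.6667
Σ(x_t−x̄)(x_{t+3}−x̄) = (2.7778) + (-5.5556) + (-3.5556) = -6.3333
Denominator Σ(x_t−x̄)² = 197.3333
r_3 = -6.3333 / 197.3333 = -0.032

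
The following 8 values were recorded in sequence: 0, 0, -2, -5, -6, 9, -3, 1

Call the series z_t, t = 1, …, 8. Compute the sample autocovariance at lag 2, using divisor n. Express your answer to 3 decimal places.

Mean z̄ = (0 + 0 − 2 − 5 − 6 + 9 − 3 + 1)/8 = -0.7500
Deviations: 0.7500, 0.7500, -1.2500, -4.2500, -5.2500, 9.7500, -2.2500, 1.7500
Σ_{t=1}^{6}(z_t−z̄)(z_{t+2}−z̄) = -10.1250
γ_2 = -10.1250 / 8 = -1.266

-1.266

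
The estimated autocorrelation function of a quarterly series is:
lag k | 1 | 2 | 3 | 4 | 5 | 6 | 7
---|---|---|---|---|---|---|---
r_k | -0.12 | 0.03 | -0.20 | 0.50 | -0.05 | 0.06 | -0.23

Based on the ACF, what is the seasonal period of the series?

4

The largest autocorrelation is r_4 = 0.50; the remaining lags stay at or below 0.06.
The dominant spike at lag 4 indicates a seasonal period of 4.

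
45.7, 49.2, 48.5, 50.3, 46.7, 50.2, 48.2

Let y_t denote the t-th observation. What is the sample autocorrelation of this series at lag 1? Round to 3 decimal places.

Mean ȳ = (45.7 + 49.2 + 48.5 + 50.3 + 46.7 + 50.2 + 48.2)/7 = 48.4000
Deviations from mean: -2.7000, 0.8000, 0.1000, 1.9000, -1.7000, 1.8000, -0.2000
Σ(y_t−ȳ)(y_{t+1}−ȳ) = (-2.1600) + (0.0800) + (0.1900) + (-3.2300) + (-3.0600) + (-0.3600) = -8.5400
Denominator Σ(y_t−ȳ)² = 17.7200
r_1 = -8.5400 / 17.7200 = -0.482

-0.482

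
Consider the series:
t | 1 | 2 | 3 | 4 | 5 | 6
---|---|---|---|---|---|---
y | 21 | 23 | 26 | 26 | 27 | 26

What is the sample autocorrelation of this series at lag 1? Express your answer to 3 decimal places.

Mean ȳ = (21 + 23 + 26 + 26 + 27 + 26)/6 = 24.8333
Deviations from mean: -3.8333, -1.8333, 1.1667, 1.1667, 2.1667, 1.1667
Σ(y_t−ȳ)(y_{t+1}−ȳ) = (7.0278) + (-2.1389) + (1.3611) + (2.5278) + (2.5278) = 11.3056
Denominator Σ(y_t−ȳ)² = 26.8333
r_1 = 11.3056 / 26.8333 = 0.421

0.421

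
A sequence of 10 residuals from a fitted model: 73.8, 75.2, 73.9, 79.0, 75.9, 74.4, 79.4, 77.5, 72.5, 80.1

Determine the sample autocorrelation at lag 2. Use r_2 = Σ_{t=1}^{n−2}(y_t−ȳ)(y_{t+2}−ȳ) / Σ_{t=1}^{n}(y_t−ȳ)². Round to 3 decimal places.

Mean ȳ = (73.8 + 75.2 + 73.9 + 79.0 + 75.9 + 74.4 + 79.4 + 77.5 + 72.5 + 80.1)/10 = 76.1700
Numerator Σ_{t=1}^{8}(y_t−ȳ)(y_{t+2}−ȳ) = -11.6148
Denominator Σ(y_t−ȳ)² = 64.0410
r_2 = -11.6148 / 64.0410 = -0.181

-0.181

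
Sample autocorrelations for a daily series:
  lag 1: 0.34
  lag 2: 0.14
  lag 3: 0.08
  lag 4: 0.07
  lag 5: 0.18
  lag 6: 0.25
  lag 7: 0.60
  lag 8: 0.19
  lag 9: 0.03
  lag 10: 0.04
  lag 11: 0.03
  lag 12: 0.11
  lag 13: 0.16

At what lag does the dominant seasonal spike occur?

The largest autocorrelation is r_7 = 0.60; the remaining lags stay at or below 0.34. The elevated value at lag 1 (0.34), dropping to 0.14 at lag 2, reflects decaying short-term dependence rather than seasonality.
The dominant spike at lag 7 indicates a seasonal period of 7.

7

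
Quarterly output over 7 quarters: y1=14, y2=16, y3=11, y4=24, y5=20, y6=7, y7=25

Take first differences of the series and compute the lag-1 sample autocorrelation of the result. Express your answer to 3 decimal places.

-0.431

First differences Δy: 2, -5, 13, -4, -13, 18
Mean of differences = 1.8333
Numerator Σ(Δy_t−Δȳ)(Δy_{t+1}−Δȳ) = -295.8611
Denominator Σ(Δy_t−Δȳ)² = 686.8333
r_1(Δy) = -295.8611 / 686.8333 = -0.431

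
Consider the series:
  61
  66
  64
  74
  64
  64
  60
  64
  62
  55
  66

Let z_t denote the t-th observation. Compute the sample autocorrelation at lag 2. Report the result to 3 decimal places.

0.116

Mean z̄ = (61 + 66 + 64 + 74 + 64 + 64 + 60 + 64 + 62 + 55 + 66)/11 = 63.6364
Numerator Σ_{t=1}^{9}(z_t−z̄)(z_{t+2}−z̄) = 25.1901
Denominator Σ(z_t−z̄)² = 216.5455
r_2 = 25.1901 / 216.5455 = 0.116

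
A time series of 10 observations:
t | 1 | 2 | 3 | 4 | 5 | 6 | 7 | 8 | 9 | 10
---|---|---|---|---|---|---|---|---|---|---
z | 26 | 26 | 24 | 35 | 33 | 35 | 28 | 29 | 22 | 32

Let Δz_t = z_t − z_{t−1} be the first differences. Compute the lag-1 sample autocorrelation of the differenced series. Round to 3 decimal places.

-0.438

First differences Δz: 0, -2, 11, -2, 2, -7, 1, -7, 10
Mean of differences = 0.6667
Numerator Σ(Δz_t−Δz̄)(Δz_{t+1}−Δz̄) = -143.7778
Denominator Σ(Δz_t−Δz̄)² = 328.0000
r_1(Δz) = -143.7778 / 328.0000 = -0.438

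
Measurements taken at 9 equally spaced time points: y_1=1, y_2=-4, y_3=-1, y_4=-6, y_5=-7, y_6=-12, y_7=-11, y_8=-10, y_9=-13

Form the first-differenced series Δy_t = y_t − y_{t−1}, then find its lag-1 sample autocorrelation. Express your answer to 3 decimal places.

First differences Δy: -5, 3, -5, -1, -5, 1, 1, -3
Mean of differences = -1.7500
Numerator Σ(Δy_t−Δȳ)(Δy_{t+1}−Δȳ) = -40.5625
Denominator Σ(Δy_t−Δȳ)² = 71.5000
r_1(Δy) = -40.5625 / 71.5000 = -0.567

-0.567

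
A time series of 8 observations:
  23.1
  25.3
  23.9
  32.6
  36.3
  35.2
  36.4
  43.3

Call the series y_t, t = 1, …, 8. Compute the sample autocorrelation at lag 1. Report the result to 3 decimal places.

0.517

Mean ȳ = (23.1 + 25.3 + 23.9 + 32.6 + 36.3 + 35.2 + 36.4 + 43.3)/8 = 32.0125
Deviations from mean: -8.9125, -6.7125, -8.1125, 0.5875, 4.2875, 3.1875, 4.3875, 11.2875
Σ(y_t−ȳ)(y_{t+1}−ȳ) = (59.8252) + (54.4552) + (-4.7661) + (2.5189) + (13.6664) + (13.9852) + (49.5239) = 189.2086
Denominator Σ(y_t−ȳ)² = 365.8488
r_1 = 189.2086 / 365.8488 = 0.517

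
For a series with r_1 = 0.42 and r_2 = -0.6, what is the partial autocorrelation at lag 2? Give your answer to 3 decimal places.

φ_{22} = (r_2 − r_1²) / (1 − r_1²)
r_1² = (0.42)² = 0.1764
Numerator = -0.6 − 0.1764 = -0.7764; denominator = 1 − 0.1764 = 0.8236
φ_{22} = -0.7764 / 0.8236 = -0.943

-0.943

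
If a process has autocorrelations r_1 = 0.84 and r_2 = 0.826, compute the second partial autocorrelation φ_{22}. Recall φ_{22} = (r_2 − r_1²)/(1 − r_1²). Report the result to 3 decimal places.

φ_{22} = (r_2 − r_1²) / (1 − r_1²)
r_1² = (0.84)² = 0.7056
Numerator = 0.826 − 0.7056 = 0.1204; denominator = 1 − 0.7056 = 0.2944
φ_{22} = 0.1204 / 0.2944 = 0.409

0.409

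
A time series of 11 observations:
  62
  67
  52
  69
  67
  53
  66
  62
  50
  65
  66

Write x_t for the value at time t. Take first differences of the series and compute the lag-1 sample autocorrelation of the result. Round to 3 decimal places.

First differences Δx: 5, -15, 17, -2, -14, 13, -4, -12, 15, 1
Mean of differences = 0.4000
Numerator Σ(Δx_t−Δx̄)(Δx_{t+1}−Δx̄) = -686.3600
Denominator Σ(Δx_t−Δx̄)² = 1292.4000
r_1(Δx) = -686.3600 / 1292.4000 = -0.531

-0.531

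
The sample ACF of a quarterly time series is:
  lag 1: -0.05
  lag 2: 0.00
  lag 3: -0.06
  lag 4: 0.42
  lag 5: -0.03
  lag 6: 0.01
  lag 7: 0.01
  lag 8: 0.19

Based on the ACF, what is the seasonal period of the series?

The largest autocorrelation is r_4 = 0.42, with a weaker echo at lag 8 (0.19); the remaining lags stay at or below 0.01.
The dominant spike at lag 4 indicates a seasonal period of 4.

4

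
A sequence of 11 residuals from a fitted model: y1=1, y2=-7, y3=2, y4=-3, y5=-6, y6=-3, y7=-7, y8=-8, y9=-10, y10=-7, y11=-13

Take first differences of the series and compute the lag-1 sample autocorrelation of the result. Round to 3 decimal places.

-0.610

First differences Δy: -8, 9, -5, -3, 3, -4, -1, -2, 3, -6
Mean of differences = -1.4000
Numerator Σ(Δy_t−Δȳ)(Δy_{t+1}−Δȳ) = -142.9600
Denominator Σ(Δy_t−Δȳ)² = 234.4000
r_1(Δy) = -142.9600 / 234.4000 = -0.610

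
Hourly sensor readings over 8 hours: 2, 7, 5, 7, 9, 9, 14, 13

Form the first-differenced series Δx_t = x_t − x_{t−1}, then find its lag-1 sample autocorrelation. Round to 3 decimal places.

-0.623

First differences Δx: 5, -2, 2, 2, 0, 5, -1
Mean of differences = 1.5714
Numerator Σ(Δx_t−Δx̄)(Δx_{t+1}−Δx̄) = -28.4694
Denominator Σ(Δx_t−Δx̄)² = 45.7143
r_1(Δx) = -28.4694 / 45.7143 = -0.623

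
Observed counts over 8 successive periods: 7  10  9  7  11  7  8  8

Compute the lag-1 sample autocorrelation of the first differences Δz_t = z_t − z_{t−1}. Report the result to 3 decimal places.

-0.613

First differences Δz: 3, -1, -2, 4, -4, 1, 0
Mean of differences = 0.1429
Numerator Σ(Δz_t−Δz̄)(Δz_{t+1}−Δz̄) = -28.7347
Denominator Σ(Δz_t−Δz̄)² = 46.8571
r_1(Δz) = -28.7347 / 46.8571 = -0.613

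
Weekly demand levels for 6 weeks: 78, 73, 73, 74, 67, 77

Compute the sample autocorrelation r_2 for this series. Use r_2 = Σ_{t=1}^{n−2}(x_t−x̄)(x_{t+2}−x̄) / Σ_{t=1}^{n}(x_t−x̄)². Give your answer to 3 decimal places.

Mean x̄ = (78 + 73 + 73 + 74 + 67 + 77)/6 = 73.6667
Σ(x_t−x̄)(x_{t+2}−x̄) = (-2.8889) + (-0.2222) + (4.4444) + (1.1111) = 2.4444
Denominator Σ(x_t−x̄)² = 75.3333
r_2 = 2.4444 / 75.3333 = 0.032

0.032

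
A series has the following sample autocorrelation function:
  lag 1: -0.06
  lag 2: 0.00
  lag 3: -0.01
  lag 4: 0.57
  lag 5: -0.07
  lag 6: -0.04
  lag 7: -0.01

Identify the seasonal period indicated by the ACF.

The largest autocorrelation is r_4 = 0.57; the remaining lags stay at or below 0.00.
The dominant spike at lag 4 indicates a seasonal period of 4.

4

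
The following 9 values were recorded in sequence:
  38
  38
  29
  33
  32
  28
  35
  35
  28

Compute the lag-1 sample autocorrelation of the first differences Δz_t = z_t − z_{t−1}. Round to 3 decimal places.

-0.347

First differences Δz: 0, -9, 4, -1, -4, 7, 0, -7
Mean of differences = -1.2500
Numerator Σ(Δz_t−Δz̄)(Δz_{t+1}−Δz̄) = -69.3125
Denominator Σ(Δz_t−Δz̄)² = 199.5000
r_1(Δz) = -69.3125 / 199.5000 = -0.347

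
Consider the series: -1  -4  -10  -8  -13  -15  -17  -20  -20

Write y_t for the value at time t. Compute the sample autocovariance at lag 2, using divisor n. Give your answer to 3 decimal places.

Mean ȳ = (-1 − 4 − 10 − 8 − 13 − 15 − 17 − 20 − 20)/9 = -12.0000
Σ_{t=1}^{7}(y_t−ȳ)(y_{t+2}−ȳ) = 109.0000
γ_2 = 109.0000 / 9 = 12.111

12.111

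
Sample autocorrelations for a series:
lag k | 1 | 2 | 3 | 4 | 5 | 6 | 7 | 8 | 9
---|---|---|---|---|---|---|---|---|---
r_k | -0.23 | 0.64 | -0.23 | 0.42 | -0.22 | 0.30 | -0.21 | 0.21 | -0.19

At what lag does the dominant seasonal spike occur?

2

The largest autocorrelation is r_2 = 0.64, with weaker echoes at lags 4 (0.42), 6 (0.30) and 8 (0.21); the remaining lags stay at or below -0.19.
The dominant spike at lag 2 indicates a seasonal period of 2.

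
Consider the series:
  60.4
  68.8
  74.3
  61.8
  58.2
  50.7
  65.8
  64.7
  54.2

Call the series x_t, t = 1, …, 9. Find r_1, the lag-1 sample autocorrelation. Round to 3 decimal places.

0.139

Mean x̄ = (60.4 + 68.8 + 74.3 + 61.8 + 58.2 + 50.7 + 65.8 + 64.7 + 54.2)/9 = 62.1000
Numerator Σ_{t=1}^{8}(x_t−x̄)(x_{t+1}−x̄) = 59.2200
Denominator Σ(x_t−x̄)² = 424.7400
r_1 = 59.2200 / 424.7400 = 0.139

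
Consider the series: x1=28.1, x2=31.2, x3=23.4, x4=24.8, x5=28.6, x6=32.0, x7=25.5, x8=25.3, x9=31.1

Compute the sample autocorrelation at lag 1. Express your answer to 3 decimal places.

Mean x̄ = (28.1 + 31.2 + 23.4 + 24.8 + 28.6 + 32.0 + 25.5 + 25.3 + 31.1)/9 = 27.7778
Numerator Σ_{t=1}^{8}(x_t−x̄)(x_{t+1}−x̄) = -12.0249
Denominator Σ(x_t−x̄)² = 80.7156
r_1 = -12.0249 / 80.7156 = -0.149

-0.149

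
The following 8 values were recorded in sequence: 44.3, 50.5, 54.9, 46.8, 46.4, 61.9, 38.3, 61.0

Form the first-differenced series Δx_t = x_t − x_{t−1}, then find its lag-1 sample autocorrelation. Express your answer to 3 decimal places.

First differences Δx: 6.2, 4.4, -8.1, -0.4, 15.5, -23.6, 22.7
Mean of differences = 2.3857
Numerator Σ(Δx_t−Δx̄)(Δx_{t+1}−Δx̄) = -889.4259
Denominator Σ(Δx_t−Δx̄)² = 1396.2286
r_1(Δx) = -889.4259 / 1396.2286 = -0.637

-0.637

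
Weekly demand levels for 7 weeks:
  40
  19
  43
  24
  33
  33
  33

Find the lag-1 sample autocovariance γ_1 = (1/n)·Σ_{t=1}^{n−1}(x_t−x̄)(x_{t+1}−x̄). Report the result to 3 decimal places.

Mean x̄ = (40 + 19 + 43 + 24 + 33 + 33 + 33)/7 = 32.1429
Σ_{t=1}^{6}(x_t−x̄)(x_{t+1}−x̄) = -339.8776
γ_1 = -339.8776 / 7 = -48.554

-48.554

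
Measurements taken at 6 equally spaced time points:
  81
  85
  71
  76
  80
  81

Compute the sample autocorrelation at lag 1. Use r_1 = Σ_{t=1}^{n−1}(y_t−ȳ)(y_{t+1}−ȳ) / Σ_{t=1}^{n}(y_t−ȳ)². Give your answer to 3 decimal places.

Mean ȳ = (81 + 85 + 71 + 76 + 80 + 81)/6 = 79.0000
Deviations from mean: 2.0000, 6.0000, -8.0000, -3.0000, 1.0000, 2.0000
Numerator Σ_{t=1}^{5}(y_t−ȳ)(y_{t+1}−ȳ) = -13.0000
Denominator Σ(y_t−ȳ)² = 118.0000
r_1 = -13.0000 / 118.0000 = -0.110

-0.110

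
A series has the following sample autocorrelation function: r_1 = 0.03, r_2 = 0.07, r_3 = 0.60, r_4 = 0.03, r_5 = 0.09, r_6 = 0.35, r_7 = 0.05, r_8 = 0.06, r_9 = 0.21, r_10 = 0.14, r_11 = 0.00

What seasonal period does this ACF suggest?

3

The largest autocorrelation is r_3 = 0.60, with weaker echoes at lags 6 (0.35) and 9 (0.21); the remaining lags stay at or below 0.14.
The dominant spike at lag 3 indicates a seasonal period of 3.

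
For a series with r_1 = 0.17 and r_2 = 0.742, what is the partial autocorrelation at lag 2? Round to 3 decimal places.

0.734

φ_{22} = (r_2 − r_1²) / (1 − r_1²)
r_1² = (0.17)² = 0.0289
Numerator = 0.742 − 0.0289 = 0.7131; denominator = 1 − 0.0289 = 0.9711
φ_{22} = 0.7131 / 0.9711 = 0.734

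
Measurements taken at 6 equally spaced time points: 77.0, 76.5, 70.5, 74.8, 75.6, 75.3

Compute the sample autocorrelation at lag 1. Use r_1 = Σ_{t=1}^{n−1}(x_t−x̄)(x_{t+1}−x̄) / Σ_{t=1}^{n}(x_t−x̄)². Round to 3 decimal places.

Mean x̄ = (77.0 + 76.5 + 70.5 + 74.8 + 75.6 + 75.3)/6 = 74.9500
Deviations from mean: 2.0500, 1.5500, -4.4500, -0.1500, 0.6500, 0.3500
Numerator Σ_{t=1}^{5}(x_t−x̄)(x_{t+1}−x̄) = -2.9225
Denominator Σ(x_t−x̄)² = 26.9750
r_1 = -2.9225 / 26.9750 = -0.108

-0.108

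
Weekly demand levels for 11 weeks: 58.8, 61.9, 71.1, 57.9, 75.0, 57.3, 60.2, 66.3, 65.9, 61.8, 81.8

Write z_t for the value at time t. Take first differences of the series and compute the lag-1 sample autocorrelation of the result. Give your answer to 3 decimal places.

-0.579

First differences Δz: 3.1, 9.2, -13.2, 17.1, -17.7, 2.9, 6.1, -0.4, -4.1, 20.0
Mean of differences = 2.3000
Numerator Σ(Δz_t−Δz̄)(Δz_{t+1}−Δz̄) = -742.8100
Denominator Σ(Δz_t−Δz̄)² = 1283.8800
r_1(Δz) = -742.8100 / 1283.8800 = -0.579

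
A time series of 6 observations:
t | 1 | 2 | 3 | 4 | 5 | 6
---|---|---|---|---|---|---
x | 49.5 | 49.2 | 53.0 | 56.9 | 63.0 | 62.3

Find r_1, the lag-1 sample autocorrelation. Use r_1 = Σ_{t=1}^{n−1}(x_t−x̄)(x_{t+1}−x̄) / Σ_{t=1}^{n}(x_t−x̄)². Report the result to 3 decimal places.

0.599

Mean x̄ = (49.5 + 49.2 + 53.0 + 56.9 + 63.0 + 62.3)/6 = 55.6500
Deviations from mean: -6.1500, -6.4500, -2.6500, 1.2500, 7.3500, 6.6500
Numerator Σ_{t=1}^{5}(x_t−x̄)(x_{t+1}−x̄) = 111.5125
Denominator Σ(x_t−x̄)² = 186.2550
r_1 = 111.5125 / 186.2550 = 0.599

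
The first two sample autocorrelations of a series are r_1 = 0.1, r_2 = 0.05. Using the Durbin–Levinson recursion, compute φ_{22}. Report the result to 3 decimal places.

φ_{22} = (r_2 − r_1²) / (1 − r_1²)
r_1² = (0.1)² = 0.01
Numerator = 0.05 − 0.0100 = 0.0400; denominator = 1 − 0.0100 = 0.9900
φ_{22} = 0.0400 / 0.9900 = 0.040

0.040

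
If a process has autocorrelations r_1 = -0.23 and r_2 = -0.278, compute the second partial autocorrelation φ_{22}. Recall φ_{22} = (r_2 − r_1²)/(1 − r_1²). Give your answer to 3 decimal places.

φ_{22} = (r_2 − r_1²) / (1 − r_1²)
r_1² = (-0.23)² = 0.0529
Numerator = -0.278 − 0.0529 = -0.3309; denominator = 1 − 0.0529 = 0.9471
φ_{22} = -0.3309 / 0.9471 = -0.349

-0.349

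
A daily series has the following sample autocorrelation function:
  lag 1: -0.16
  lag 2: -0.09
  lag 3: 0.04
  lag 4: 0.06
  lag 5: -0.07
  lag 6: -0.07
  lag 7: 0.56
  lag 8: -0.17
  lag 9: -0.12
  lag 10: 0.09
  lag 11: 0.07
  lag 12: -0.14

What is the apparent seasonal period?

7

The largest autocorrelation is r_7 = 0.56; the remaining lags stay at or below 0.09.
The dominant spike at lag 7 indicates a seasonal period of 7.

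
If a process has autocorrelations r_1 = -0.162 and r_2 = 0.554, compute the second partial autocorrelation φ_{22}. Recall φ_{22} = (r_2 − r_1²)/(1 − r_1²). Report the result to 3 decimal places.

0.542

φ_{22} = (r_2 − r_1²) / (1 − r_1²)
r_1² = (-0.162)² = 0.026244
Numerator = 0.554 − 0.0262 = 0.5278; denominator = 1 − 0.0262 = 0.9738
φ_{22} = 0.5278 / 0.9738 = 0.542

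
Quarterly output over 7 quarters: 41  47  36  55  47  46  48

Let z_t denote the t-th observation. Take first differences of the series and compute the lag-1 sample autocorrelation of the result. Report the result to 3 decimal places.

First differences Δz: 6, -11, 19, -8, -1, 2
Mean of differences = 1.1667
Numerator Σ(Δz_t−Δz̄)(Δz_{t+1}−Δz̄) = -421.1944
Denominator Σ(Δz_t−Δz̄)² = 578.8333
r_1(Δz) = -421.1944 / 578.8333 = -0.728

-0.728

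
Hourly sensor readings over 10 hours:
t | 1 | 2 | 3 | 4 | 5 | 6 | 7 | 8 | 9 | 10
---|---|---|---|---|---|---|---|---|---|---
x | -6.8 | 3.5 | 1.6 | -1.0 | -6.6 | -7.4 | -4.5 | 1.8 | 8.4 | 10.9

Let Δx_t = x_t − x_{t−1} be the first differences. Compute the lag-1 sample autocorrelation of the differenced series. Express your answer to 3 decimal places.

0.307

First differences Δx: 10.3, -1.9, -2.6, -5.6, -0.8, 2.9, 6.3, 6.6, 2.5
Mean of differences = 1.9667
Numerator Σ(Δx_t−Δx̄)(Δx_{t+1}−Δx̄) = 64.9356
Denominator Σ(Δx_t−Δx̄)² = 211.5600
r_1(Δx) = 64.9356 / 211.5600 = 0.307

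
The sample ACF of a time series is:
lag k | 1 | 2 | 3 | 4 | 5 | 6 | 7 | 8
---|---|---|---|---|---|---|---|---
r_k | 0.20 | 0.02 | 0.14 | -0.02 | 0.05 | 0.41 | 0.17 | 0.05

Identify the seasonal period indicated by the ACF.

The largest autocorrelation is r_6 = 0.41; the remaining lags stay at or below 0.20. The elevated value at lag 1 (0.20), dropping to 0.02 at lag 2, reflects decaying short-term dependence rather than seasonality.
The dominant spike at lag 6 indicates a seasonal period of 6.

6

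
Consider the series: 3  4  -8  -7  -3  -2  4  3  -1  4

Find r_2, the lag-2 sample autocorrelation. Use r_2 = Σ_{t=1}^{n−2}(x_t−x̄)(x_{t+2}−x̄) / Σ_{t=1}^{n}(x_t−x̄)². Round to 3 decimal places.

Mean x̄ = (3 + 4 − 8 − 7 − 3 − 2 + 4 + 3 − 1 + 4)/10 = -0.3000
Numerator Σ_{t=1}^{8}(x_t−x̄)(x_{t+2}−x̄) = -28.0800
Denominator Σ(x_t−x̄)² = 192.1000
r_2 = -28.0800 / 192.1000 = -0.146

-0.146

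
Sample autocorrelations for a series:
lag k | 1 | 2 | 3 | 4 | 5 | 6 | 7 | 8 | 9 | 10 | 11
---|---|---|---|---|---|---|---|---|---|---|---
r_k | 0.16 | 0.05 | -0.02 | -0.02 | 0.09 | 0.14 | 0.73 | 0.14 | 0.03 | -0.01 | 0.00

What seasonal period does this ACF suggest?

The largest autocorrelation is r_7 = 0.73; the remaining lags stay at or below 0.16.
The dominant spike at lag 7 indicates a seasonal period of 7.

7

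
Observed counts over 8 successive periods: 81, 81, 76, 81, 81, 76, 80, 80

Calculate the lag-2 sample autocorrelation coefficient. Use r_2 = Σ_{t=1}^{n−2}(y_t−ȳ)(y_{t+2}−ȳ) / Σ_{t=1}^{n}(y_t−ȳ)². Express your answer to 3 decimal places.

Mean ȳ = (81 + 81 + 76 + 81 + 81 + 76 + 80 + 80)/8 = 79.5000
Deviations from mean: 1.5000, 1.5000, -3.5000, 1.5000, 1.5000, -3.5000, 0.5000, 0.5000
Σ(y_t−ȳ)(y_{t+2}−ȳ) = (-5.2500) + (2.2500) + (-5.2500) + (-5.2500) + (0.7500) + (-1.7500) = -14.5000
Denominator Σ(y_t−ȳ)² = 34.0000
r_2 = -14.5000 / 34.0000 = -0.426

-0.426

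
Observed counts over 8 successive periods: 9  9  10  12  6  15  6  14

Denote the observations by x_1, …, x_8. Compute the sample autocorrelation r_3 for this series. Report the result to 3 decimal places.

-0.276

Mean x̄ = (9 + 9 + 10 + 12 + 6 + 15 + 6 + 14)/8 = 10.1250
Numerator Σ_{t=1}^{5}(x_t−x̄)(x_{t+3}−x̄) = -21.7969
Denominator Σ(x_t−x̄)² = 78.8750
r_3 = -21.7969 / 78.8750 = -0.276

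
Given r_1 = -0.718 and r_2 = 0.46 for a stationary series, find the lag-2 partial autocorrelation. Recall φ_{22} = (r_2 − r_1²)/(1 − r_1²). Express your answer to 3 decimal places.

φ_{22} = (r_2 − r_1²) / (1 − r_1²)
r_1² = (-0.718)² = 0.515524
Numerator = 0.46 − 0.5155 = -0.0555; denominator = 1 − 0.5155 = 0.4845
φ_{22} = -0.0555 / 0.4845 = -0.115

-0.115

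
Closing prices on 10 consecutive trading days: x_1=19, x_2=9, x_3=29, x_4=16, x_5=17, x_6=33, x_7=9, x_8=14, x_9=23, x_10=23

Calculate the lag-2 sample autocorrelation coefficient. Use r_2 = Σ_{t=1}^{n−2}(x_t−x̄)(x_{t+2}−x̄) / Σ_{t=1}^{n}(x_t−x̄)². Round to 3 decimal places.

Mean x̄ = (19 + 9 + 29 + 16 + 17 + 33 + 9 + 14 + 23 + 23)/10 = 19.2000
Numerator Σ_{t=1}^{8}(x_t−x̄)(x_{t+2}−x̄) = -142.8800
Denominator Σ(x_t−x̄)² = 565.6000
r_2 = -142.8800 / 565.6000 = -0.253

-0.253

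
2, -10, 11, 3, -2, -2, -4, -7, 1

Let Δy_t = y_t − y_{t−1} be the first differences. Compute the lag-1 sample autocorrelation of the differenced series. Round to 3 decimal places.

-0.530

First differences Δy: -12, 21, -8, -5, 0, -2, -3, 8
Mean of differences = -0.1250
Numerator Σ(Δy_t−Δȳ)(Δy_{t+1}−Δȳ) = -397.6406
Denominator Σ(Δy_t−Δȳ)² = 750.8750
r_1(Δy) = -397.6406 / 750.8750 = -0.530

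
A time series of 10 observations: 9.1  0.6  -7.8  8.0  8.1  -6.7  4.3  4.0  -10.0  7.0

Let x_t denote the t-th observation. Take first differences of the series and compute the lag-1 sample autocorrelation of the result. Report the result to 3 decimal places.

-0.381

First differences Δx: -8.5, -8.4, 15.8, 0.1, -14.8, 11.0, -0.3, -14.0, 17.0
Mean of differences = -0.2333
Numerator Σ(Δx_t−Δx̄)(Δx_{t+1}−Δx̄) = -463.6478
Denominator Σ(Δx_t−Δx̄)² = 1217.1000
r_1(Δx) = -463.6478 / 1217.1000 = -0.381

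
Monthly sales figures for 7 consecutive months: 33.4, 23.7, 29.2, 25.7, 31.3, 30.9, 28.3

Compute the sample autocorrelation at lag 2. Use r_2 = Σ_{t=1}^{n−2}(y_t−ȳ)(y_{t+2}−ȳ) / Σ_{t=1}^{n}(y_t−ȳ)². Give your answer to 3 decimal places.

Mean ȳ = (33.4 + 23.7 + 29.2 + 25.7 + 31.3 + 30.9 + 28.3)/7 = 28.9286
Deviations from mean: 4.4714, -5.2286, 0.2714, -3.2286, 2.3714, 1.9714, -0.6286
Numerator Σ_{t=1}^{5}(y_t−ȳ)(y_{t+2}−ȳ) = 10.8827
Denominator Σ(y_t−ȳ)² = 67.7343
r_2 = 10.8827 / 67.7343 = 0.161

0.161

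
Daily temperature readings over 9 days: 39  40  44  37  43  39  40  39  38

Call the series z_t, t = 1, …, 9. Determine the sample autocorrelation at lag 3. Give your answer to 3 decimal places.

-0.053

Mean z̄ = (39 + 40 + 44 + 37 + 43 + 39 + 40 + 39 + 38)/9 = 39.8889
Numerator Σ_{t=1}^{6}(z_t−z̄)(z_{t+3}−z̄) = -2.1481
Denominator Σ(z_t−z̄)² = 40.8889
r_3 = -2.1481 / 40.8889 = -0.053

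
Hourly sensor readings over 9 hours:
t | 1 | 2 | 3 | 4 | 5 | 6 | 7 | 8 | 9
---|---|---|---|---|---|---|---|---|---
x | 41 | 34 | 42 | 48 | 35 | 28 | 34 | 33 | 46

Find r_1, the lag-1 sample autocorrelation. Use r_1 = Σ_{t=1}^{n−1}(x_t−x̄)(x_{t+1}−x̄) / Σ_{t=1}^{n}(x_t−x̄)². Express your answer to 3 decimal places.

Mean x̄ = (41 + 34 + 42 + 48 + 35 + 28 + 34 + 33 + 46)/9 = 37.8889
Numerator Σ_{t=1}^{8}(x_t−x̄)(x_{t+1}−x̄) = 30.6543
Denominator Σ(x_t−x̄)² = 354.8889
r_1 = 30.6543 / 354.8889 = 0.086

0.086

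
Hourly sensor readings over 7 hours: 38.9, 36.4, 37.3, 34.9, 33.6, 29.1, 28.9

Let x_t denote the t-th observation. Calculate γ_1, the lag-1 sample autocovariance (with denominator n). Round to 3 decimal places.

Mean x̄ = (38.9 + 36.4 + 37.3 + 34.9 + 33.6 + 29.1 + 28.9)/7 = 34.1571
Deviations: 4.7429, 2.2429, 3.1429, 0.7429, -0.5571, -5.0571, -5.2571
Σ_{t=1}^{6}(x_t−x̄)(x_{t+1}−x̄) = 49.0110
γ_1 = 49.0110 / 7 = 7.002

7.002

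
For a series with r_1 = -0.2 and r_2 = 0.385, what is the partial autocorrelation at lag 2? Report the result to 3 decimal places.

0.359

φ_{22} = (r_2 − r_1²) / (1 − r_1²)
r_1² = (-0.2)² = 0.04
Numerator = 0.385 − 0.0400 = 0.3450; denominator = 1 − 0.0400 = 0.9600
φ_{22} = 0.3450 / 0.9600 = 0.359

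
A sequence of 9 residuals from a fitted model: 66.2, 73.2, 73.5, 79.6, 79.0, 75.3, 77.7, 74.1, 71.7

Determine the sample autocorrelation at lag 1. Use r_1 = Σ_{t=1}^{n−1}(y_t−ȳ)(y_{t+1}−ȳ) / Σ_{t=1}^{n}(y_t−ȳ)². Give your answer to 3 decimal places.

0.265

Mean ȳ = (66.2 + 73.2 + 73.5 + 79.6 + 79.0 + 75.3 + 77.7 + 74.1 + 71.7)/9 = 74.4778
Numerator Σ_{t=1}^{8}(y_t−ȳ)(y_{t+1}−ȳ) = 36.1817
Denominator Σ(y_t−ȳ)² = 136.7156
r_1 = 36.1817 / 136.7156 = 0.265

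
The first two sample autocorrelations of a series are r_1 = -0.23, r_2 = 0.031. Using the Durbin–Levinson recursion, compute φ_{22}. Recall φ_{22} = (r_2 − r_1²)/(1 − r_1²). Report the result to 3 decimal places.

-0.023

φ_{22} = (r_2 − r_1²) / (1 − r_1²)
r_1² = (-0.23)² = 0.0529
Numerator = 0.031 − 0.0529 = -0.0219; denominator = 1 − 0.0529 = 0.9471
φ_{22} = -0.0219 / 0.9471 = -0.023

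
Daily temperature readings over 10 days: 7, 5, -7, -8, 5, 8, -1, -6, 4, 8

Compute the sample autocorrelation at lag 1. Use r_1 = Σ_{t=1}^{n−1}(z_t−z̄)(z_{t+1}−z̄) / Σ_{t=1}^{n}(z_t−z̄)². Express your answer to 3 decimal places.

0.161

Mean z̄ = (7 + 5 − 7 − 8 + 5 + 8 − 1 − 6 + 4 + 8)/10 = 1.5000
Numerator Σ_{t=1}^{9}(z_t−z̄)(z_{t+1}−z̄) = 59.7500
Denominator Σ(z_t−z̄)² = 370.5000
r_1 = 59.7500 / 370.5000 = 0.161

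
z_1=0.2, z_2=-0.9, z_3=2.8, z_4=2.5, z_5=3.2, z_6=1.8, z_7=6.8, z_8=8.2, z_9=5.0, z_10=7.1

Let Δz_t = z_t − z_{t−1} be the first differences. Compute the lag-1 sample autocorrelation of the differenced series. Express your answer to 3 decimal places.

First differences Δz: -1.1, 3.7, -0.3, 0.7, -1.4, 5.0, 1.4, -3.2, 2.1
Mean of differences = 0.7667
Numerator Σ(Δz_t−Δz̄)(Δz_{t+1}−Δz̄) = -22.6811
Denominator Σ(Δz_t−Δz̄)² = 53.7600
r_1(Δz) = -22.6811 / 53.7600 = -0.422

-0.422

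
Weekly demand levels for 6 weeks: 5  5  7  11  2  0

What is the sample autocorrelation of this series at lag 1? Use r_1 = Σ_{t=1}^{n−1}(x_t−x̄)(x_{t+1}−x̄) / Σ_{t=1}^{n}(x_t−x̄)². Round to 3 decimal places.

0.122

Mean x̄ = (5 + 5 + 7 + 11 + 2 + 0)/6 = 5.0000
Deviations from mean: 0.0000, 0.0000, 2.0000, 6.0000, -3.0000, -5.0000
Numerator Σ_{t=1}^{5}(x_t−x̄)(x_{t+1}−x̄) = 9.0000
Denominator Σ(x_t−x̄)² = 74.0000
r_1 = 9.0000 / 74.0000 = 0.122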